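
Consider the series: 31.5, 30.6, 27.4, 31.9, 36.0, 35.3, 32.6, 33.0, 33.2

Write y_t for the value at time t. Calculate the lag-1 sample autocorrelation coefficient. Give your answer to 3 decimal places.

0.444

Mean ȳ = (31.5 + 30.6 + 27.4 + 31.9 + 36.0 + 35.3 + 32.6 + 33.0 + 33.2)/9 = 32.3889
Numerator Σ_{t=1}^{8}(y_t−ȳ)(y_{t+1}−ȳ) = 22.9399
Denominator Σ(y_t−ȳ)² = 51.7089
r_1 = 22.9399 / 51.7089 = 0.444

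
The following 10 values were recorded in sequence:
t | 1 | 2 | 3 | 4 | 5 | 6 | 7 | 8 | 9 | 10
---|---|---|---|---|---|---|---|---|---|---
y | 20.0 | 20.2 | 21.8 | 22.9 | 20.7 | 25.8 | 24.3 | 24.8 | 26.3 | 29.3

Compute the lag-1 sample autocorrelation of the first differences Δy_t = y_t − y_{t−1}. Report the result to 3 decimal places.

First differences Δy: 0.2, 1.6, 1.1, -2.2, 5.1, -1.5, 0.5, 1.5, 3.0
Mean of differences = 1.0333
Numerator Σ(Δy_t−Δȳ)(Δy_{t+1}−Δȳ) = -22.0811
Denominator Σ(Δy_t−Δȳ)² = 38.8000
r_1(Δy) = -22.0811 / 38.8000 = -0.569

-0.569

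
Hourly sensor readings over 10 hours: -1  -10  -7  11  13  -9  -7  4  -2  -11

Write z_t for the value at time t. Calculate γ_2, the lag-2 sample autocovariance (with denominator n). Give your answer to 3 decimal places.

Mean z̄ = (-1 − 10 − 7 + 11 + 13 − 9 − 7 + 4 − 2 − 11)/10 = -1.9000
Σ_{t=1}^{8}(z_t−z̄)(z_{t+2}−z̄) = -447.7200
γ_2 = -447.7200 / 10 = -44.772

-44.772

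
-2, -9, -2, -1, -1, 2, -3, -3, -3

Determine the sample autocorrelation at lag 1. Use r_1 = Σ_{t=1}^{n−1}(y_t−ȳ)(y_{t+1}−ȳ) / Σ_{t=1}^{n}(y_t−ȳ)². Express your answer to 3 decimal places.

Mean ȳ = (-2 − 9 − 2 − 1 − 1 + 2 − 3 − 3 − 3)/9 = -2.4444
Numerator Σ_{t=1}^{8}(y_t−ȳ)(y_{t+1}−ȳ) = 1.4691
Denominator Σ(y_t−ȳ)² = 68.2222
r_1 = 1.4691 / 68.2222 = 0.022

0.022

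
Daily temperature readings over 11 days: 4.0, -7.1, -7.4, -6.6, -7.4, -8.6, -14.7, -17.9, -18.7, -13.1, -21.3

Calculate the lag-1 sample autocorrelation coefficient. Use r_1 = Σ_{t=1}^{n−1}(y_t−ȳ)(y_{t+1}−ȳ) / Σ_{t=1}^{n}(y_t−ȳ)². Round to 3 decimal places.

Mean ȳ = (4.0 − 7.1 − 7.4 − 6.6 − 7.4 − 8.6 − 14.7 − 17.9 − 18.7 − 13.1 − 21.3)/11 = -10.8000
Numerator Σ_{t=1}^{10}(y_t−ȳ)(y_{t+1}−ȳ) = 220.9000
Denominator Σ(y_t−ȳ)² = 521.9000
r_1 = 220.9000 / 521.9000 = 0.423

0.423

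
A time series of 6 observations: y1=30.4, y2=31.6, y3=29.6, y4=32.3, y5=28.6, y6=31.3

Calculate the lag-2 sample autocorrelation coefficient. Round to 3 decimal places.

Mean ȳ = (30.4 + 31.6 + 29.6 + 32.3 + 28.6 + 31.3)/6 = 30.6333
Deviations from mean: -0.2333, 0.9667, -1.0333, 1.6667, -2.0333, 0.6667
Σ(y_t−ȳ)(y_{t+2}−ȳ) = (0.2411) + (1.6111) + (2.1011) + (1.1111) = 5.0644
Denominator Σ(y_t−ȳ)² = 9.4133
r_2 = 5.0644 / 9.4133 = 0.538

0.538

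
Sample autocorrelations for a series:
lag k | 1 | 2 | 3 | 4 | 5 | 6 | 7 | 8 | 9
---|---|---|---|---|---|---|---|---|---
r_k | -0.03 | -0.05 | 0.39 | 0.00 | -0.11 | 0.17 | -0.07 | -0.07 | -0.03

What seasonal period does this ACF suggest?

3

The largest autocorrelation is r_3 = 0.39, with a weaker echo at lag 6 (0.17); the remaining lags stay at or below 0.00.
The dominant spike at lag 3 indicates a seasonal period of 3.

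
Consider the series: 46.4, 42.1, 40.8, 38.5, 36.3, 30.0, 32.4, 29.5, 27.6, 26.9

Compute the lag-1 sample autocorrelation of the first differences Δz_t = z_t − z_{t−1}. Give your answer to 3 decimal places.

First differences Δz: -4.3, -1.3, -2.3, -2.2, -6.3, 2.4, -2.9, -1.9, -0.7
Mean of differences = -2.1667
Numerator Σ(Δz_t−Δz̄)(Δz_{t+1}−Δz̄) = -23.8511
Denominator Σ(Δz_t−Δz̄)² = 46.0200
r_1(Δz) = -23.8511 / 46.0200 = -0.518

-0.518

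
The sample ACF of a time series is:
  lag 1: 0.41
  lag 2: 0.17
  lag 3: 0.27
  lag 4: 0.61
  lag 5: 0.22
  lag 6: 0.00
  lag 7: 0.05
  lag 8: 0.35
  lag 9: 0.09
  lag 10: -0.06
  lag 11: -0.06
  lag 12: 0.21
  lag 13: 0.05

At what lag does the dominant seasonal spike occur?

4

The largest autocorrelation is r_4 = 0.61; the remaining lags stay at or below 0.41. The elevated value at lag 1 (0.41), dropping to 0.17 at lag 2, reflects decaying short-term dependence rather than seasonality.
The dominant spike at lag 4 indicates a seasonal period of 4.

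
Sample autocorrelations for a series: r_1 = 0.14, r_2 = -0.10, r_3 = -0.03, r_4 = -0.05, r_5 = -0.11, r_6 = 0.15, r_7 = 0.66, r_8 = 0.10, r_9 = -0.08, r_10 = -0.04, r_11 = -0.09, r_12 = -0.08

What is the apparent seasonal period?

The largest autocorrelation is r_7 = 0.66; the remaining lags stay at or below 0.15.
The dominant spike at lag 7 indicates a seasonal period of 7.

7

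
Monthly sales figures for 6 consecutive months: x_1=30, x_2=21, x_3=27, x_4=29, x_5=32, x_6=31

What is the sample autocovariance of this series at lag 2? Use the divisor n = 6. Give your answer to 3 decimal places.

-1.704

Mean x̄ = (30 + 21 + 27 + 29 + 32 + 31)/6 = 28.3333
Σ_{t=1}^{4}(x_t−x̄)(x_{t+2}−x̄) = -10.2222
γ_2 = -10.2222 / 6 = -1.704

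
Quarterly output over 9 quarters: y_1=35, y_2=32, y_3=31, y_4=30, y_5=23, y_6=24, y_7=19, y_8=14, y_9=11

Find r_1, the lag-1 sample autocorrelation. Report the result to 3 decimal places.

0.635

Mean ȳ = (35 + 32 + 31 + 30 + 23 + 24 + 19 + 14 + 11)/9 = 24.3333
Numerator Σ_{t=1}^{8}(y_t−ȳ)(y_{t+1}−ȳ) = 358.2222
Denominator Σ(y_t−ȳ)² = 564.0000
r_1 = 358.2222 / 564.0000 = 0.635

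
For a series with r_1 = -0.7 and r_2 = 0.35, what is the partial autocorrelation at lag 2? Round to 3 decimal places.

φ_{22} = (r_2 − r_1²) / (1 − r_1²)
r_1² = (-0.7)² = 0.49
Numerator = 0.35 − 0.4900 = -0.1400; denominator = 1 − 0.4900 = 0.5100
φ_{22} = -0.1400 / 0.5100 = -0.275

-0.275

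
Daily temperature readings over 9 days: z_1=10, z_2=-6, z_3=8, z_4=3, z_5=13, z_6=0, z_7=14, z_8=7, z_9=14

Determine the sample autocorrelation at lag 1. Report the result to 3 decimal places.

Mean z̄ = (10 − 6 + 8 + 3 + 13 + 0 + 14 + 7 + 14)/9 = 7.0000
Numerator Σ_{t=1}^{8}(z_t−z̄)(z_{t+1}−z̄) = -171.0000
Denominator Σ(z_t−z̄)² = 378.0000
r_1 = -171.0000 / 378.0000 = -0.452

-0.452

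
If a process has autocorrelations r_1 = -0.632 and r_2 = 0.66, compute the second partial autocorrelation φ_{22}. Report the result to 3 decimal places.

φ_{22} = (r_2 − r_1²) / (1 − r_1²)
r_1² = (-0.632)² = 0.399424
Numerator = 0.66 − 0.3994 = 0.2606; denominator = 1 − 0.3994 = 0.6006
φ_{22} = 0.2606 / 0.6006 = 0.434

0.434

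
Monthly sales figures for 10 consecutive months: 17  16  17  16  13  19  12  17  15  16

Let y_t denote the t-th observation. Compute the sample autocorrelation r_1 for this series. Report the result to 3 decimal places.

-0.709

Mean ȳ = (17 + 16 + 17 + 16 + 13 + 19 + 12 + 17 + 15 + 16)/10 = 15.8000
Numerator Σ_{t=1}^{9}(y_t−ȳ)(y_{t+1}−ȳ) = -26.6400
Denominator Σ(y_t−ȳ)² = 37.6000
r_1 = -26.6400 / 37.6000 = -0.709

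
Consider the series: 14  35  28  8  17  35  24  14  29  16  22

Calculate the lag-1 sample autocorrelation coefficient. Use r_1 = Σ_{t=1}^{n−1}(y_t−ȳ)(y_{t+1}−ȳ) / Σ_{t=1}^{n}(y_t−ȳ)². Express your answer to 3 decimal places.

-0.238

Mean ȳ = (14 + 35 + 28 + 8 + 17 + 35 + 24 + 14 + 29 + 16 + 22)/11 = 22.0000
Numerator Σ_{t=1}^{10}(y_t−ȳ)(y_{t+1}−ȳ) = -193.0000
Denominator Σ(y_t−ȳ)² = 812.0000
r_1 = -193.0000 / 812.0000 = -0.238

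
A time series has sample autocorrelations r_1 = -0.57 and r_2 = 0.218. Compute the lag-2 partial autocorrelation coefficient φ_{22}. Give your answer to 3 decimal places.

-0.158

φ_{22} = (r_2 − r_1²) / (1 − r_1²)
r_1² = (-0.57)² = 0.3249
Numerator = 0.218 − 0.3249 = -0.1069; denominator = 1 − 0.3249 = 0.6751
φ_{22} = -0.1069 / 0.6751 = -0.158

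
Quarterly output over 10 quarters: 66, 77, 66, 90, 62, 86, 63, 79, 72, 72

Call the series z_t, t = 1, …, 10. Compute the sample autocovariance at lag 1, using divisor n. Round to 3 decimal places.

-70.339

Mean z̄ = (66 + 77 + 66 + 90 + 62 + 86 + 63 + 79 + 72 + 72)/10 = 73.3000
Σ_{t=1}^{9}(z_t−z̄)(z_{t+1}−z̄) = -703.3900
γ_1 = -703.3900 / 10 = -70.339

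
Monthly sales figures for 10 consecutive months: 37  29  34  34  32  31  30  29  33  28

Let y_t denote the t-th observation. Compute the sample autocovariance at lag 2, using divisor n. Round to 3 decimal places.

1.422

Mean ȳ = (37 + 29 + 34 + 34 + 32 + 31 + 30 + 29 + 33 + 28)/10 = 31.7000
Σ_{t=1}^{8}(y_t−ȳ)(y_{t+2}−ȳ) = 14.2200
γ_2 = 14.2200 / 10 = 1.422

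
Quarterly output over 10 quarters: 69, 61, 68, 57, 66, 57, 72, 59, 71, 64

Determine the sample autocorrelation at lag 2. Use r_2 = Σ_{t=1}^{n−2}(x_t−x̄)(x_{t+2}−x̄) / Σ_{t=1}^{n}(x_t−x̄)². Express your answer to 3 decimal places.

Mean x̄ = (69 + 61 + 68 + 57 + 66 + 57 + 72 + 59 + 71 + 64)/10 = 64.4000
Numerator Σ_{t=1}^{8}(x_t−x̄)(x_{t+2}−x̄) = 206.6800
Denominator Σ(x_t−x̄)² = 288.4000
r_2 = 206.6800 / 288.4000 = 0.717

0.717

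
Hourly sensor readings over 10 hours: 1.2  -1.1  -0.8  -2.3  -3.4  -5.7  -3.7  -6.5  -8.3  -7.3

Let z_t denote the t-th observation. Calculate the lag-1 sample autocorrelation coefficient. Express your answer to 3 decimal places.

Mean z̄ = (1.2 − 1.1 − 0.8 − 2.3 − 3.4 − 5.7 − 3.7 − 6.5 − 8.3 − 7.3)/10 = -3.7900
Numerator Σ_{t=1}^{9}(z_t−z̄)(z_{t+1}−z̄) = 53.3939
Denominator Σ(z_t−z̄)² = 87.1090
r_1 = 53.3939 / 87.1090 = 0.613

0.613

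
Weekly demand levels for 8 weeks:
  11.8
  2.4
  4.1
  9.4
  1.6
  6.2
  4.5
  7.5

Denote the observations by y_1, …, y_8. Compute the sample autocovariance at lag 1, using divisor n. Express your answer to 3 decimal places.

Mean ȳ = (11.8 + 2.4 + 4.1 + 9.4 + 1.6 + 6.2 + 4.5 + 7.5)/8 = 5.9375
Deviations: 5.8625, -3.5375, -1.8375, 3.4625, -4.3375, 0.2625, -1.4375, 1.5625
Σ_{t=1}^{7}(y_t−ȳ)(y_{t+1}−ȳ) = -39.3814
γ_1 = -39.3814 / 8 = -4.923

-4.923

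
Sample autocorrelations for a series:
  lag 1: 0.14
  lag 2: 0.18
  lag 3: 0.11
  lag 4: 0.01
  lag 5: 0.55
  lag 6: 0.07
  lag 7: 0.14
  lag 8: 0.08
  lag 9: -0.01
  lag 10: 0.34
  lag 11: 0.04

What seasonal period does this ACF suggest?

The largest autocorrelation is r_5 = 0.55, with a weaker echo at lag 10 (0.34); the remaining lags stay at or below 0.18.
The dominant spike at lag 5 indicates a seasonal period of 5.

5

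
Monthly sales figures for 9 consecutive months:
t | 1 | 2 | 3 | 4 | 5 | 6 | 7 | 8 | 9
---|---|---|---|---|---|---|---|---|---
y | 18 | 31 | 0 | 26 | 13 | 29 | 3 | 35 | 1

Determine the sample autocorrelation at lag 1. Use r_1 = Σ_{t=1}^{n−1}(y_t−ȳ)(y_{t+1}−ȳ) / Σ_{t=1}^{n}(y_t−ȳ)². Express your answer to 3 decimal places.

Mean ȳ = (18 + 31 + 0 + 26 + 13 + 29 + 3 + 35 + 1)/9 = 17.3333
Numerator Σ_{t=1}^{8}(y_t−ȳ)(y_{t+1}−ȳ) = -1175.1111
Denominator Σ(y_t−ȳ)² = 1502.0000
r_1 = -1175.1111 / 1502.0000 = -0.782

-0.782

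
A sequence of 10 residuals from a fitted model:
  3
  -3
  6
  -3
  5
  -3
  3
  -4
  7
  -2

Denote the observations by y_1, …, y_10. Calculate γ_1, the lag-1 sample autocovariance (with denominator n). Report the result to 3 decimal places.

Mean ȳ = (3 − 3 + 6 − 3 + 5 − 3 + 3 − 4 + 7 − 2)/10 = 0.9000
Σ_{t=1}^{9}(y_t−ȳ)(y_{t+1}−ȳ) = -146.0100
γ_1 = -146.0100 / 10 = -14.601

-14.601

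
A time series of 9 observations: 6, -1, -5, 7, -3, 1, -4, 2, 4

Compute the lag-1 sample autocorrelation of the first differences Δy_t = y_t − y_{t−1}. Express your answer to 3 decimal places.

-0.558

First differences Δy: -7, -4, 12, -10, 4, -5, 6, 2
Mean of differences = -0.2500
Numerator Σ(Δy_t−Δȳ)(Δy_{t+1}−Δȳ) = -217.3125
Denominator Σ(Δy_t−Δȳ)² = 389.5000
r_1(Δy) = -217.3125 / 389.5000 = -0.558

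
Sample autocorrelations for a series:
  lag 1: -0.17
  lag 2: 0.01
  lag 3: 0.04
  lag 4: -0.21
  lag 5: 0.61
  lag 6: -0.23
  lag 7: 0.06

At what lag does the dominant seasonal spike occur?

5

The largest autocorrelation is r_5 = 0.61; the remaining lags stay at or below 0.06.
The dominant spike at lag 5 indicates a seasonal period of 5.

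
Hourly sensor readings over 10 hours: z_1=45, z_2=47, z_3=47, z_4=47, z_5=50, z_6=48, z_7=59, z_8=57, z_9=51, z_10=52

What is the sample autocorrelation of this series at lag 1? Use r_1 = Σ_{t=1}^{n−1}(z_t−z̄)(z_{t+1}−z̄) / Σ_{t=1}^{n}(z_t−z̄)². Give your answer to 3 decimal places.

0.448

Mean z̄ = (45 + 47 + 47 + 47 + 50 + 48 + 59 + 57 + 51 + 52)/10 = 50.3000
Numerator Σ_{t=1}^{9}(z_t−z̄)(z_{t+1}−z̄) = 85.1100
Denominator Σ(z_t−z̄)² = 190.1000
r_1 = 85.1100 / 190.1000 = 0.448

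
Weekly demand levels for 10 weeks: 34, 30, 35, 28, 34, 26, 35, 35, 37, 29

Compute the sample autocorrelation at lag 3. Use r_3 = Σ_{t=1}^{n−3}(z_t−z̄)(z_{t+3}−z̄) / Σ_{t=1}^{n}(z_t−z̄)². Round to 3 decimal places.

-0.594

Mean z̄ = (34 + 30 + 35 + 28 + 34 + 26 + 35 + 35 + 37 + 29)/10 = 32.3000
Numerator Σ_{t=1}^{7}(z_t−z̄)(z_{t+3}−z̄) = -73.7700
Denominator Σ(z_t−z̄)² = 124.1000
r_3 = -73.7700 / 124.1000 = -0.594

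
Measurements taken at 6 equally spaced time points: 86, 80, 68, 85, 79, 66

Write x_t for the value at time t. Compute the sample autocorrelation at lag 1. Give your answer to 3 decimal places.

Mean x̄ = (86 + 80 + 68 + 85 + 79 + 66)/6 = 77.3333
Deviations from mean: 8.6667, 2.6667, -9.3333, 7.6667, 1.6667, -11.3333
Numerator Σ_{t=1}^{5}(x_t−x̄)(x_{t+1}−x̄) = -79.4444
Denominator Σ(x_t−x̄)² = 359.3333
r_1 = -79.4444 / 359.3333 = -0.221

-0.221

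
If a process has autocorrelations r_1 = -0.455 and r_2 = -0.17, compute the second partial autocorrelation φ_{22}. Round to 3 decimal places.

φ_{22} = (r_2 − r_1²) / (1 − r_1²)
r_1² = (-0.455)² = 0.207025
Numerator = -0.17 − 0.2070 = -0.3770; denominator = 1 − 0.2070 = 0.7930
φ_{22} = -0.3770 / 0.7930 = -0.475

-0.475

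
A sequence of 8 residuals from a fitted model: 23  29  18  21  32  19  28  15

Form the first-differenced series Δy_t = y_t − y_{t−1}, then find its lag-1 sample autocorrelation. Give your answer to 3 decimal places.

First differences Δy: 6, -11, 3, 11, -13, 9, -13
Mean of differences = -1.1429
Numerator Σ(Δy_t−Δȳ)(Δy_{t+1}−Δȳ) = -445.4490
Denominator Σ(Δy_t−Δȳ)² = 696.8571
r_1(Δy) = -445.4490 / 696.8571 = -0.639

-0.639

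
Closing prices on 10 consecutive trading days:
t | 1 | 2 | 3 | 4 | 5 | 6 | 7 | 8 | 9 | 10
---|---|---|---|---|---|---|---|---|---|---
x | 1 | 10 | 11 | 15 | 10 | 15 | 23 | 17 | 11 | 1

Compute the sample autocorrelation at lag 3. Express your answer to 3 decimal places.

Mean x̄ = (1 + 10 + 11 + 15 + 10 + 15 + 23 + 17 + 11 + 1)/10 = 11.4000
Σ(x_t−x̄)(x_{t+3}−x̄) = (-37.4400) + (1.9600) + (-1.4400) + (41.7600) + (-7.8400) + (-1.4400) + (-120.6400) = -125.0800
Denominator Σ(x_t−x̄)² = 412.4000
r_3 = -125.0800 / 412.4000 = -0.303

-0.303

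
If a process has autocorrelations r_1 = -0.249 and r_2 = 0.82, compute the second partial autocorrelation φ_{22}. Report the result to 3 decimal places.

φ_{22} = (r_2 − r_1²) / (1 − r_1²)
r_1² = (-0.249)² = 0.062001
Numerator = 0.82 − 0.0620 = 0.7580; denominator = 1 − 0.0620 = 0.9380
φ_{22} = 0.7580 / 0.9380 = 0.808

0.808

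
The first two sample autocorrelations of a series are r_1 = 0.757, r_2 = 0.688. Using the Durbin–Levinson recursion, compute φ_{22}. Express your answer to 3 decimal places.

φ_{22} = (r_2 − r_1²) / (1 − r_1²)
r_1² = (0.757)² = 0.573049
Numerator = 0.688 − 0.5730 = 0.1150; denominator = 1 − 0.5730 = 0.4270
φ_{22} = 0.1150 / 0.4270 = 0.269

0.269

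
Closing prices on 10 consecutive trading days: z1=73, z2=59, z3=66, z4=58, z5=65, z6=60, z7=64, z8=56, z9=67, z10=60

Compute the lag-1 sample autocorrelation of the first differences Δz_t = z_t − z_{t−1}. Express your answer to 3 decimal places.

-0.737

First differences Δz: -14, 7, -8, 7, -5, 4, -8, 11, -7
Mean of differences = -1.4444
Numerator Σ(Δz_t−Δz̄)(Δz_{t+1}−Δz̄) = -452.5309
Denominator Σ(Δz_t−Δz̄)² = 614.2222
r_1(Δz) = -452.5309 / 614.2222 = -0.737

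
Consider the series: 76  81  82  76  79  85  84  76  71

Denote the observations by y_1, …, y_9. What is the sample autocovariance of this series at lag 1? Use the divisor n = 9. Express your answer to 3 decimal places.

3.455

Mean ȳ = (76 + 81 + 82 + 76 + 79 + 85 + 84 + 76 + 71)/9 = 78.8889
Σ_{t=1}^{8}(y_t−ȳ)(y_{t+1}−ȳ) = 31.0988
γ_1 = 31.0988 / 9 = 3.455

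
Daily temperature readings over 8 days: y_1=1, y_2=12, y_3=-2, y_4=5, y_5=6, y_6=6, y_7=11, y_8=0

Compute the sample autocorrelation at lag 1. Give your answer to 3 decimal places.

-0.560

Mean ȳ = (1 + 12 − 2 + 5 + 6 + 6 + 11 + 0)/8 = 4.8750
Deviations from mean: -3.8750, 7.1250, -6.8750, 0.1250, 1.1250, 1.1250, 6.1250, -4.8750
Σ(y_t−ȳ)(y_{t+1}−ȳ) = (-27.6094) + (-48.9844) + (-0.8594) + (0.1406) + (1.2656) + (6.8906) + (-29.8594) = -99.0156
Denominator Σ(y_t−ȳ)² = 176.8750
r_1 = -99.0156 / 176.8750 = -0.560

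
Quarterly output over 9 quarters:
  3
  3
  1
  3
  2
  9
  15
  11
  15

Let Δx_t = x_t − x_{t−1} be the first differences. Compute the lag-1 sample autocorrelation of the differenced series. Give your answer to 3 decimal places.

First differences Δx: 0, -2, 2, -1, 7, 6, -4, 4
Mean of differences = 1.5000
Numerator Σ(Δx_t−Δx̄)(Δx_{t+1}−Δx̄) = -25.2500
Denominator Σ(Δx_t−Δx̄)² = 108.0000
r_1(Δx) = -25.2500 / 108.0000 = -0.234

-0.234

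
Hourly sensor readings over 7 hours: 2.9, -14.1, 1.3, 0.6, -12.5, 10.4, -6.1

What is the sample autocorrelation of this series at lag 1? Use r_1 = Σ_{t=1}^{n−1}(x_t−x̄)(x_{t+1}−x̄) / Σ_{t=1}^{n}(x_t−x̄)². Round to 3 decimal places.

-0.645

Mean x̄ = (2.9 − 14.1 + 1.3 + 0.6 − 12.5 + 10.4 − 6.1)/7 = -2.5000
Deviations from mean: 5.4000, -11.6000, 3.8000, 3.1000, -10.0000, 12.9000, -3.6000
Σ(x_t−x̄)(x_{t+1}−x̄) = (-62.6400) + (-44.0800) + (11.7800) + (-31.0000) + (-129.0000) + (-46.4400) = -301.3800
Denominator Σ(x_t−x̄)² = 467.1400
r_1 = -301.3800 / 467.1400 = -0.645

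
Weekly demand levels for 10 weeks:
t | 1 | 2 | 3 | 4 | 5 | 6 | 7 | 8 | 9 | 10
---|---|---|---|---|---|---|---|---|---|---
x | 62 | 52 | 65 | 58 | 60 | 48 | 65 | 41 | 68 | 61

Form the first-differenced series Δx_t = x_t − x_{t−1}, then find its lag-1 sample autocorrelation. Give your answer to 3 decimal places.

First differences Δx: -10, 13, -7, 2, -12, 17, -24, 27, -7
Mean of differences = -0.1111
Numerator Σ(Δx_t−Δx̄)(Δx_{t+1}−Δx̄) = -1706.2346
Denominator Σ(Δx_t−Δx̄)² = 2108.8889
r_1(Δx) = -1706.2346 / 2108.8889 = -0.809

-0.809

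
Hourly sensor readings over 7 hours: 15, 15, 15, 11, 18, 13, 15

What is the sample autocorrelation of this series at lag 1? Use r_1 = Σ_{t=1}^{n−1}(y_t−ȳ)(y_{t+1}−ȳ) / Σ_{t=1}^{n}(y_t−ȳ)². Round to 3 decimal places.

-0.703

Mean ȳ = (15 + 15 + 15 + 11 + 18 + 13 + 15)/7 = 14.5714
Deviations from mean: 0.4286, 0.4286, 0.4286, -3.5714, 3.4286, -1.5714, 0.4286
Σ(y_t−ȳ)(y_{t+1}−ȳ) = (0.1837) + (0.1837) + (-1.5306) + (-12.2449) + (-5.3878) + (-0.6735) = -19.4694
Denominator Σ(y_t−ȳ)² = 27.7143
r_1 = -19.4694 / 27.7143 = -0.703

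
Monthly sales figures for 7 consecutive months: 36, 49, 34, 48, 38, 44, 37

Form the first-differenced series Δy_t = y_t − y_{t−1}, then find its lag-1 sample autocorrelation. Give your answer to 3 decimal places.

-0.834

First differences Δy: 13, -15, 14, -10, 6, -7
Mean of differences = 0.1667
Numerator Σ(Δy_t−Δȳ)(Δy_{t+1}−Δȳ) = -646.1944
Denominator Σ(Δy_t−Δȳ)² = 774.8333
r_1(Δy) = -646.1944 / 774.8333 = -0.834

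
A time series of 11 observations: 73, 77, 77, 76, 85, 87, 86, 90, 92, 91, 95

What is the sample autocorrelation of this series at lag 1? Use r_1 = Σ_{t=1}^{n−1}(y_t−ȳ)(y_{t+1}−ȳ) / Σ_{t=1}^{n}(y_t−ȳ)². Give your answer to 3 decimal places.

0.661

Mean ȳ = (73 + 77 + 77 + 76 + 85 + 87 + 86 + 90 + 92 + 91 + 95)/11 = 84.4545
Numerator Σ_{t=1}^{10}(y_t−ȳ)(y_{t+1}−ȳ) = 373.5207
Denominator Σ(y_t−ȳ)² = 564.7273
r_1 = 373.5207 / 564.7273 = 0.661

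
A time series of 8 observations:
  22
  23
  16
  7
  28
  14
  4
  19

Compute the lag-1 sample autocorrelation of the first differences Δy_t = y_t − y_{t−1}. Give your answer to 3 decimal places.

-0.408

First differences Δy: 1, -7, -9, 21, -14, -10, 15
Mean of differences = -0.4286
Numerator Σ(Δy_t−Δȳ)(Δy_{t+1}−Δȳ) = -445.3265
Denominator Σ(Δy_t−Δȳ)² = 1091.7143
r_1(Δy) = -445.3265 / 1091.7143 = -0.408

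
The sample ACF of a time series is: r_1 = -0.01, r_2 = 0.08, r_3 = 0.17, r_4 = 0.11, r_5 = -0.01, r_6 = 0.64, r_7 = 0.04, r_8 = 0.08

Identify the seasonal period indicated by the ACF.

The largest autocorrelation is r_6 = 0.64; the remaining lags stay at or below 0.17.
The dominant spike at lag 6 indicates a seasonal period of 6.

6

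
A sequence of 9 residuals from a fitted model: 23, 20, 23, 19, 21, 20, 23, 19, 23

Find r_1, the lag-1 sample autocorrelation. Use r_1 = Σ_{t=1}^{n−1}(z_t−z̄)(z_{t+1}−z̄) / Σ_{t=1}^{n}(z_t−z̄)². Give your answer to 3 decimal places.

Mean z̄ = (23 + 20 + 23 + 19 + 21 + 20 + 23 + 19 + 23)/9 = 21.2222
Numerator Σ_{t=1}^{8}(z_t−z̄)(z_{t+1}−z̄) = -17.6049
Denominator Σ(z_t−z̄)² = 25.5556
r_1 = -17.6049 / 25.5556 = -0.689

-0.689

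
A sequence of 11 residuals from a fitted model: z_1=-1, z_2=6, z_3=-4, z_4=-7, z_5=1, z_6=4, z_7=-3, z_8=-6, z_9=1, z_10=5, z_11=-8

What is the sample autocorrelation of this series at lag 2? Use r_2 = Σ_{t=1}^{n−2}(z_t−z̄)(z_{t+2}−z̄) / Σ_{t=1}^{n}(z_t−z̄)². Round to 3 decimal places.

-0.646

Mean z̄ = (-1 + 6 − 4 − 7 + 1 + 4 − 3 − 6 + 1 + 5 − 8)/11 = -1.0909
Numerator Σ_{t=1}^{9}(z_t−z̄)(z_{t+2}−z̄) = -155.6529
Denominator Σ(z_t−z̄)² = 240.9091
r_2 = -155.6529 / 240.9091 = -0.646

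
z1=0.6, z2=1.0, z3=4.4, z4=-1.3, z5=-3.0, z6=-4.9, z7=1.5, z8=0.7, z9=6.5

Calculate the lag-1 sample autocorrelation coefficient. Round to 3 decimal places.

Mean z̄ = (0.6 + 1.0 + 4.4 − 1.3 − 3.0 − 4.9 + 1.5 + 0.7 + 6.5)/9 = 0.6111
Numerator Σ_{t=1}^{8}(z_t−z̄)(z_{t+1}−z̄) = 16.7343
Denominator Σ(z_t−z̄)² = 97.0489
r_1 = 16.7343 / 97.0489 = 0.172

0.172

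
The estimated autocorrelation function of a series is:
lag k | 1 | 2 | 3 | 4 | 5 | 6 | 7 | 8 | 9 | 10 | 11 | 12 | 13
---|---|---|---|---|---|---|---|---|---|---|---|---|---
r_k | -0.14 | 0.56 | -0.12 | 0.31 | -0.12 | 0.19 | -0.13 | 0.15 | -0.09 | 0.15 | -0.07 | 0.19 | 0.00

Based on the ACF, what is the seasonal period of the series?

2

The largest autocorrelation is r_2 = 0.56, with weaker echoes at lags 4 (0.31), 6 (0.19), 8 (0.15), 10 (0.15) and 12 (0.19); the remaining lags stay at or below 0.00.
The dominant spike at lag 2 indicates a seasonal period of 2.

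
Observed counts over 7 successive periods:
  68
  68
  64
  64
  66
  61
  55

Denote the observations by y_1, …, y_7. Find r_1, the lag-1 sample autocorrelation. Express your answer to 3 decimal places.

Mean ȳ = (68 + 68 + 64 + 64 + 66 + 61 + 55)/7 = 63.7143
Deviations from mean: 4.2857, 4.2857, 0.2857, 0.2857, 2.2857, -2.7143, -8.7143
Σ(y_t−ȳ)(y_{t+1}−ȳ) = (18.3673) + (1.2245) + (0.0816) + (0.6531) + (-6.2041) + (23.6531) = 37.7755
Denominator Σ(y_t−ȳ)² = 125.4286
r_1 = 37.7755 / 125.4286 = 0.301

0.301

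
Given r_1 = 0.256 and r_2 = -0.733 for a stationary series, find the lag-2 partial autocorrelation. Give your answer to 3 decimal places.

φ_{22} = (r_2 − r_1²) / (1 − r_1²)
r_1² = (0.256)² = 0.065536
Numerator = -0.733 − 0.0655 = -0.7985; denominator = 1 − 0.0655 = 0.9345
φ_{22} = -0.7985 / 0.9345 = -0.855

-0.855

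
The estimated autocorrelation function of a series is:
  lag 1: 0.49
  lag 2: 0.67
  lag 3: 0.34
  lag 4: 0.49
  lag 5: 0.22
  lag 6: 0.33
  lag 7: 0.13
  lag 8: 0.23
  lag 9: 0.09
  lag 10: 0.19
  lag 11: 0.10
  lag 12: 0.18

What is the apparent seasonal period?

2

The largest autocorrelation is r_2 = 0.67; the remaining lags stay at or below 0.49.
The dominant spike at lag 2 indicates a seasonal period of 2.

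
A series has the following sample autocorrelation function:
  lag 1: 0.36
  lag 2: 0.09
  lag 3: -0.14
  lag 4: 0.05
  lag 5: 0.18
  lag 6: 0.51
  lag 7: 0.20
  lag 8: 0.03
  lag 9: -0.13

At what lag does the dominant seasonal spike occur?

6

The largest autocorrelation is r_6 = 0.51; the remaining lags stay at or below 0.36. The elevated value at lag 1 (0.36), dropping to 0.09 at lag 2, reflects decaying short-term dependence rather than seasonality.
The dominant spike at lag 6 indicates a seasonal period of 6.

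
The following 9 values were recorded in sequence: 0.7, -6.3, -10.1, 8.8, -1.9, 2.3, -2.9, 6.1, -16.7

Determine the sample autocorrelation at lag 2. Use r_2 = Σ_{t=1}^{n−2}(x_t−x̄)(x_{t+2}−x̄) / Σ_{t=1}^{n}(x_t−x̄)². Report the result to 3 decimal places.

Mean x̄ = (0.7 − 6.3 − 10.1 + 8.8 − 1.9 + 2.3 − 2.9 + 6.1 − 16.7)/9 = -2.2222
Numerator Σ_{t=1}^{7}(x_t−x̄)(x_{t+2}−x̄) = 26.5690
Denominator Σ(x_t−x̄)² = 508.5956
r_2 = 26.5690 / 508.5956 = 0.052

0.052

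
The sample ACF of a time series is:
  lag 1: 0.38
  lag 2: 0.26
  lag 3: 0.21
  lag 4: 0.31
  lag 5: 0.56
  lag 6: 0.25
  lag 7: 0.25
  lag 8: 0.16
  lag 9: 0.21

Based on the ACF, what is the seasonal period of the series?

5

The largest autocorrelation is r_5 = 0.56; the remaining lags stay at or below 0.38. The elevated value at lag 1 (0.38), dropping to 0.26 at lag 2, reflects decaying short-term dependence rather than seasonality.
The dominant spike at lag 5 indicates a seasonal period of 5.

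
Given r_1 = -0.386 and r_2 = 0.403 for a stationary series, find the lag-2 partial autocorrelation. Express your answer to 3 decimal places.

0.298

φ_{22} = (r_2 − r_1²) / (1 − r_1²)
r_1² = (-0.386)² = 0.148996
Numerator = 0.403 − 0.1490 = 0.2540; denominator = 1 − 0.1490 = 0.8510
φ_{22} = 0.2540 / 0.8510 = 0.298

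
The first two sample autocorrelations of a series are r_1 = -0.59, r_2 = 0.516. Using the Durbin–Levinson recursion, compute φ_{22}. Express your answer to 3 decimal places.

φ_{22} = (r_2 − r_1²) / (1 − r_1²)
r_1² = (-0.59)² = 0.3481
Numerator = 0.516 − 0.3481 = 0.1679; denominator = 1 − 0.3481 = 0.6519
φ_{22} = 0.1679 / 0.6519 = 0.258

0.258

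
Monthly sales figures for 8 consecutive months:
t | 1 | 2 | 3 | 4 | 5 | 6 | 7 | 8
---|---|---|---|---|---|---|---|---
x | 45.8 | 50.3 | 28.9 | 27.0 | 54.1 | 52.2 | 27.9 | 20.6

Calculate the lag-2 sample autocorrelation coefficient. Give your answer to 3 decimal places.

Mean x̄ = (45.8 + 50.3 + 28.9 + 27.0 + 54.1 + 52.2 + 27.9 + 20.6)/8 = 38.3500
Σ(x_t−x̄)(x_{t+2}−x̄) = (-70.4025) + (-135.6325) + (-148.8375) + (-157.1975) + (-164.5875) + (-245.8375) = -922.4950
Denominator Σ(x_t−x̄)² = 1280.5800
r_2 = -922.4950 / 1280.5800 = -0.720

-0.720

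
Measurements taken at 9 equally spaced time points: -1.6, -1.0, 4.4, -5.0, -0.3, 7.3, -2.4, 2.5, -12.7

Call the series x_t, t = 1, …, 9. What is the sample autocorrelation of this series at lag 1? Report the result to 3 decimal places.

-0.287

Mean x̄ = (-1.6 − 1.0 + 4.4 − 5.0 − 0.3 + 7.3 − 2.4 + 2.5 − 12.7)/9 = -0.9778
Numerator Σ_{t=1}^{8}(x_t−x̄)(x_{t+1}−x̄) = -76.3383
Denominator Σ(x_t−x̄)² = 265.9956
r_1 = -76.3383 / 265.9956 = -0.287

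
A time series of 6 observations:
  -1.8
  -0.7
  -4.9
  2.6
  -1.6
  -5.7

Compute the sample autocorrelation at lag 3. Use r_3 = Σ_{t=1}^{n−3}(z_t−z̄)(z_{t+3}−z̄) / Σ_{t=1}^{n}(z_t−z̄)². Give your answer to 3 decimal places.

Mean z̄ = (-1.8 − 0.7 − 4.9 + 2.6 − 1.6 − 5.7)/6 = -2.0167
Deviations from mean: 0.2167, 1.3167, -2.8833, 4.6167, 0.4167, -3.6833
Σ(z_t−z̄)(z_{t+3}−z̄) = (1.0003) + (0.5486) + (10.6203) = 12.1692
Denominator Σ(z_t−z̄)² = 45.1483
r_3 = 12.1692 / 45.1483 = 0.270

0.270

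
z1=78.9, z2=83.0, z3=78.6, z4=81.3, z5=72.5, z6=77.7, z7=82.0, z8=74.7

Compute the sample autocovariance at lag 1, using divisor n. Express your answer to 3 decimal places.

-3.242

Mean z̄ = (78.9 + 83.0 + 78.6 + 81.3 + 72.5 + 77.7 + 82.0 + 74.7)/8 = 78.5875
Deviations: 0.3125, 4.4125, 0.0125, 2.7125, -6.0875, -0.8875, 3.4125, -3.8875
Σ_{t=1}^{7}(z_t−z̄)(z_{t+1}−z̄) = -25.9364
γ_1 = -25.9364 / 8 = -3.242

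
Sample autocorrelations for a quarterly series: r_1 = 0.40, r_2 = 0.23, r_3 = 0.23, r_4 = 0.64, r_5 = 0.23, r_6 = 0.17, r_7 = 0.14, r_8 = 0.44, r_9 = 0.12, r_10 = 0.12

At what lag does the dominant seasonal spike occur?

The largest autocorrelation is r_4 = 0.64, with a weaker echo at lag 8 (0.44); the remaining lags stay at or below 0.40. The elevated value at lag 1 (0.40), dropping to 0.23 at lag 2, reflects decaying short-term dependence rather than seasonality.
The dominant spike at lag 4 indicates a seasonal period of 4.

4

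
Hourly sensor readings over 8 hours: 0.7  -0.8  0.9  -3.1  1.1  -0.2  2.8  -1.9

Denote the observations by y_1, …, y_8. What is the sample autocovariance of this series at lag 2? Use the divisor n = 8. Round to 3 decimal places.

1.011

Mean ȳ = (0.7 − 0.8 + 0.9 − 3.1 + 1.1 − 0.2 + 2.8 − 1.9)/8 = -0.0625
Deviations: 0.7625, -0.7375, 0.9625, -3.0375, 1.1625, -0.1375, 2.8625, -1.8375
Σ_{t=1}^{6}(y_t−ȳ)(y_{t+2}−ȳ) = 8.0909
γ_2 = 8.0909 / 8 = 1.011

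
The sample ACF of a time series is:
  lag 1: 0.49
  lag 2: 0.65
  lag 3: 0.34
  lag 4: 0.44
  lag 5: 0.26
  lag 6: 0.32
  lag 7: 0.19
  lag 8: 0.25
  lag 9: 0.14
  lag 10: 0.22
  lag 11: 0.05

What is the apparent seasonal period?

The largest autocorrelation is r_2 = 0.65; the remaining lags stay at or below 0.49.
The dominant spike at lag 2 indicates a seasonal period of 2.

2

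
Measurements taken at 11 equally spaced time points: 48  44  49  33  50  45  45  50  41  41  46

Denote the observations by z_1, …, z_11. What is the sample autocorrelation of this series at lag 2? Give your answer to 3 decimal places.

0.077

Mean z̄ = (48 + 44 + 49 + 33 + 50 + 45 + 45 + 50 + 41 + 41 + 46)/11 = 44.7273
Numerator Σ_{t=1}^{9}(z_t−z̄)(z_{t+2}−z̄) = 19.3058
Denominator Σ(z_t−z̄)² = 252.1818
r_2 = 19.3058 / 252.1818 = 0.077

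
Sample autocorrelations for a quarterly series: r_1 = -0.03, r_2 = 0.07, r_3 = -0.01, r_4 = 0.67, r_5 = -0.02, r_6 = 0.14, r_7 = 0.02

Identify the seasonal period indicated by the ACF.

The largest autocorrelation is r_4 = 0.67; the remaining lags stay at or below 0.14.
The dominant spike at lag 4 indicates a seasonal period of 4.

4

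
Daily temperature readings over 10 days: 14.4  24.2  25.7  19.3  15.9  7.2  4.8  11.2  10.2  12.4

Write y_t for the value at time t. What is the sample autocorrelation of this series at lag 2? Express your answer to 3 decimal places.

0.200

Mean ȳ = (14.4 + 24.2 + 25.7 + 19.3 + 15.9 + 7.2 + 4.8 + 11.2 + 10.2 + 12.4)/10 = 14.5300
Numerator Σ_{t=1}^{8}(y_t−ȳ)(y_{t+2}−ȳ) = 85.3152
Denominator Σ(y_t−ȳ)² = 425.7010
r_2 = 85.3152 / 425.7010 = 0.200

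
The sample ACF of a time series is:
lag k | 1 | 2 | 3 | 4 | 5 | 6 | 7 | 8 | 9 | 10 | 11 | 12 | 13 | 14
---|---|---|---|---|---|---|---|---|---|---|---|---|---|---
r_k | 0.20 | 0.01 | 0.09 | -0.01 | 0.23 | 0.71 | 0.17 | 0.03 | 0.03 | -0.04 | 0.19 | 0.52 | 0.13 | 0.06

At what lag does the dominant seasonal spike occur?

The largest autocorrelation is r_6 = 0.71, with a weaker echo at lag 12 (0.52); the remaining lags stay at or below 0.23.
The dominant spike at lag 6 indicates a seasonal period of 6.

6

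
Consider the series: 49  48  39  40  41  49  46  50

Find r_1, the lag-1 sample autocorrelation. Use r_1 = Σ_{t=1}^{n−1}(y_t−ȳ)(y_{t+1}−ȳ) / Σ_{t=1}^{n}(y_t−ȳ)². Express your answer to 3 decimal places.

Mean ȳ = (49 + 48 + 39 + 40 + 41 + 49 + 46 + 50)/8 = 45.2500
Deviations from mean: 3.7500, 2.7500, -6.2500, -5.2500, -4.2500, 3.7500, 0.7500, 4.7500
Σ(y_t−ȳ)(y_{t+1}−ȳ) = (10.3125) + (-17.1875) + (32.8125) + (22.3125) + (-15.9375) + (2.8125) + (3.5625) = 38.6875
Denominator Σ(y_t−ȳ)² = 143.5000
r_1 = 38.6875 / 143.5000 = 0.270

0.270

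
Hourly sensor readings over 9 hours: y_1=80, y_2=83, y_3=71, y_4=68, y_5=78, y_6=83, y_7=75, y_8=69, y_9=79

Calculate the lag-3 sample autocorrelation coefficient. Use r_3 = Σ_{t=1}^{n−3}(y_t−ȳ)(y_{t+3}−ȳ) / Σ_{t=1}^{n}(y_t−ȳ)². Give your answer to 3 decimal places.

-0.144

Mean ȳ = (80 + 83 + 71 + 68 + 78 + 83 + 75 + 69 + 79)/9 = 76.2222
Σ(y_t−ȳ)(y_{t+3}−ȳ) = (-31.0617) + (12.0494) + (-35.3951) + (10.0494) + (-12.8395) + (18.8272) = -38.3704
Denominator Σ(y_t−ȳ)² = 265.5556
r_3 = -38.3704 / 265.5556 = -0.144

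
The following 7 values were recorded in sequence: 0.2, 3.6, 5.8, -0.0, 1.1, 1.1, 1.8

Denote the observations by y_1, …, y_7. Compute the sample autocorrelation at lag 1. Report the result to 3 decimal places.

Mean ȳ = (0.2 + 3.6 + 5.8 − 0.0 + 1.1 + 1.1 + 1.8)/7 = 1.9429
Deviations from mean: -1.7429, 1.6571, 3.8571, -1.9429, -0.8429, -0.8429, -0.1429
Numerator Σ_{t=1}^{6}(y_t−ȳ)(y_{t+1}−ȳ) = -1.5218
Denominator Σ(y_t−ȳ)² = 25.8771
r_1 = -1.5218 / 25.8771 = -0.059

-0.059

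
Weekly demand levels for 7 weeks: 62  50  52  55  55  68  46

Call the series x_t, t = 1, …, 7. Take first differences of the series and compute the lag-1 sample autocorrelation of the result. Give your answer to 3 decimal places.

First differences Δx: -12, 2, 3, 0, 13, -22
Mean of differences = -2.6667
Numerator Σ(Δx_t−Δx̄)(Δx_{t+1}−Δx̄) = -263.1111
Denominator Σ(Δx_t−Δx̄)² = 767.3333
r_1(Δx) = -263.1111 / 767.3333 = -0.343

-0.343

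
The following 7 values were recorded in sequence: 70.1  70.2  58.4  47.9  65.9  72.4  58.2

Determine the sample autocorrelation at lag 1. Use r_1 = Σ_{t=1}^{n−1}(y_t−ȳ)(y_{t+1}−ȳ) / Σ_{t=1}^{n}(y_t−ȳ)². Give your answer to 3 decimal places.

0.055

Mean ȳ = (70.1 + 70.2 + 58.4 + 47.9 + 65.9 + 72.4 + 58.2)/7 = 63.3000
Deviations from mean: 6.8000, 6.9000, -4.9000, -15.4000, 2.6000, 9.1000, -5.1000
Σ(y_t−ȳ)(y_{t+1}−ȳ) = (46.9200) + (-33.8100) + (75.4600) + (-40.0400) + (23.6600) + (-46.4100) = 25.7800
Denominator Σ(y_t−ȳ)² = 470.6000
r_1 = 25.7800 / 470.6000 = 0.055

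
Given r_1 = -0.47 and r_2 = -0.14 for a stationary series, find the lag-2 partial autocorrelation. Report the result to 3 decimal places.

-0.463

φ_{22} = (r_2 − r_1²) / (1 − r_1²)
r_1² = (-0.47)² = 0.2209
Numerator = -0.14 − 0.2209 = -0.3609; denominator = 1 − 0.2209 = 0.7791
φ_{22} = -0.3609 / 0.7791 = -0.463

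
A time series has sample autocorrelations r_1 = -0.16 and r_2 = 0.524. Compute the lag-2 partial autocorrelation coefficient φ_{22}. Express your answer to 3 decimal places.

0.511

φ_{22} = (r_2 − r_1²) / (1 − r_1²)
r_1² = (-0.16)² = 0.0256
Numerator = 0.524 − 0.0256 = 0.4984; denominator = 1 − 0.0256 = 0.9744
φ_{22} = 0.4984 / 0.9744 = 0.511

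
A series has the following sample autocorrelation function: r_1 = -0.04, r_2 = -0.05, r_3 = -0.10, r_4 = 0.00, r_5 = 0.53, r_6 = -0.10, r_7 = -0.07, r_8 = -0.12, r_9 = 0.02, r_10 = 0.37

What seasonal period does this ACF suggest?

5

The largest autocorrelation is r_5 = 0.53, with a weaker echo at lag 10 (0.37); the remaining lags stay at or below 0.02.
The dominant spike at lag 5 indicates a seasonal period of 5.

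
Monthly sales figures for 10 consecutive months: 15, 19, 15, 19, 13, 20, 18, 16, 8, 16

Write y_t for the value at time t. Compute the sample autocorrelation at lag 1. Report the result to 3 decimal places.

Mean ȳ = (15 + 19 + 15 + 19 + 13 + 20 + 18 + 16 + 8 + 16)/10 = 15.9000
Numerator Σ_{t=1}^{9}(y_t−ȳ)(y_{t+1}−ȳ) = -22.0100
Denominator Σ(y_t−ȳ)² = 112.9000
r_1 = -22.0100 / 112.9000 = -0.195

-0.195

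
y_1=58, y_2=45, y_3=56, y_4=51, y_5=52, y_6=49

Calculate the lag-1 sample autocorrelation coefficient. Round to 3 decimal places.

Mean ȳ = (58 + 45 + 56 + 51 + 52 + 49)/6 = 51.8333
Numerator Σ_{t=1}^{5}(y_t−ȳ)(y_{t+1}−ȳ) = -74.6944
Denominator Σ(y_t−ȳ)² = 110.8333
r_1 = -74.6944 / 110.8333 = -0.674

-0.674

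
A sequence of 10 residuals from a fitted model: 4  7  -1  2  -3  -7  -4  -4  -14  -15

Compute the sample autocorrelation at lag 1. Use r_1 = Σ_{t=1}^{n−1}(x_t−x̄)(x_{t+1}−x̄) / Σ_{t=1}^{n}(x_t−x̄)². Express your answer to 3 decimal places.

0.540

Mean x̄ = (4 + 7 − 1 + 2 − 3 − 7 − 4 − 4 − 14 − 15)/10 = -3.5000
Numerator Σ_{t=1}^{9}(x_t−x̄)(x_{t+1}−x̄) = 247.7500
Denominator Σ(x_t−x̄)² = 458.5000
r_1 = 247.7500 / 458.5000 = 0.540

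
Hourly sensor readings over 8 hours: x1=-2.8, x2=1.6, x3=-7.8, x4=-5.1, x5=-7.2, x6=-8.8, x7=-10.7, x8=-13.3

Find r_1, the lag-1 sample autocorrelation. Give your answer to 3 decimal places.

Mean x̄ = (-2.8 + 1.6 − 7.8 − 5.1 − 7.2 − 8.8 − 10.7 − 13.3)/8 = -6.7625
Deviations from mean: 3.9625, 8.3625, -1.0375, 1.6625, -0.4375, -2.0375, -3.9375, -6.5375
Σ(x_t−x̄)(x_{t+1}−x̄) = (33.1364) + (-8.6761) + (-1.7248) + (-0.7273) + (0.8914) + (8.0227) + (25.7414) = 56.6636
Denominator Σ(x_t−x̄)² = 152.0588
r_1 = 56.6636 / 152.0588 = 0.373

0.373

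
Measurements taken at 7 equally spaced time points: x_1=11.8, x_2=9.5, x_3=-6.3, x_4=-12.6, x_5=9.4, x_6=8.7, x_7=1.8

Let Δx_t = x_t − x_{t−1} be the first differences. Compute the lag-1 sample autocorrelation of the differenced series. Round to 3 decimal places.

First differences Δx: -2.3, -15.8, -6.3, 22.0, -0.7, -6.9
Mean of differences = -1.6667
Numerator Σ(Δx_t−Δx̄)(Δx_{t+1}−Δx̄) = -17.4011
Denominator Σ(Δx_t−Δx̄)² = 810.0533
r_1(Δx) = -17.4011 / 810.0533 = -0.021

-0.021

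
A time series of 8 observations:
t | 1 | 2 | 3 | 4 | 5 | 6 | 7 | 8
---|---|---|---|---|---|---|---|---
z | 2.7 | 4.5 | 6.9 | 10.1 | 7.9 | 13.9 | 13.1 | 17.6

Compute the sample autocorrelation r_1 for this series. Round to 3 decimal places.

0.461

Mean z̄ = (2.7 + 4.5 + 6.9 + 10.1 + 7.9 + 13.9 + 13.1 + 17.6)/8 = 9.5875
Σ(z_t−z̄)(z_{t+1}−z̄) = (35.0402) + (13.6727) + (-1.3773) + (-0.8648) + (-7.2773) + (15.1477) + (28.1439) = 82.4848
Denominator Σ(z_t−z̄)² = 178.7888
r_1 = 82.4848 / 178.7888 = 0.461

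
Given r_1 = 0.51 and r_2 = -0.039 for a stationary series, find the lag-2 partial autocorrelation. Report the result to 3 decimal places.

φ_{22} = (r_2 − r_1²) / (1 − r_1²)
r_1² = (0.51)² = 0.2601
Numerator = -0.039 − 0.2601 = -0.2991; denominator = 1 − 0.2601 = 0.7399
φ_{22} = -0.2991 / 0.7399 = -0.404

-0.404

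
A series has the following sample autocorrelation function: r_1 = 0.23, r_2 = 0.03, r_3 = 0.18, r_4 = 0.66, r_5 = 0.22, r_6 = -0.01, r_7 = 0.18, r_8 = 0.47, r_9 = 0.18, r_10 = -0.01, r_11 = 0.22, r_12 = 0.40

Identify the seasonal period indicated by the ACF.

The largest autocorrelation is r_4 = 0.66, with weaker echoes at lags 8 (0.47) and 12 (0.40); the remaining lags stay at or below 0.23.
The dominant spike at lag 4 indicates a seasonal period of 4.

4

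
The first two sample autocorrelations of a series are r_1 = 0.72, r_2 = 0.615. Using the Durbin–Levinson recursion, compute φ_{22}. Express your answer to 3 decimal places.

φ_{22} = (r_2 − r_1²) / (1 − r_1²)
r_1² = (0.72)² = 0.5184
Numerator = 0.615 − 0.5184 = 0.0966; denominator = 1 − 0.5184 = 0.4816
φ_{22} = 0.0966 / 0.4816 = 0.201

0.201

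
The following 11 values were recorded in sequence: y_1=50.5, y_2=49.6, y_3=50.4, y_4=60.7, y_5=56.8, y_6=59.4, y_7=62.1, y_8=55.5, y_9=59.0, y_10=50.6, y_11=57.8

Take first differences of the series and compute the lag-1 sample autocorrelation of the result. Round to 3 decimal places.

-0.542

First differences Δy: -0.9, 0.8, 10.3, -3.9, 2.6, 2.7, -6.6, 3.5, -8.4, 7.2
Mean of differences = 0.7300
Numerator Σ(Δy_t−Δȳ)(Δy_{t+1}−Δȳ) = -167.8329
Denominator Σ(Δy_t−Δȳ)² = 309.6810
r_1(Δy) = -167.8329 / 309.6810 = -0.542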